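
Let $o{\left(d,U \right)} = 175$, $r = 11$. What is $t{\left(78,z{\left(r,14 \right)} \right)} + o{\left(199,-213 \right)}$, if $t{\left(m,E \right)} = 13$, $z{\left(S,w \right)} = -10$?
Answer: $188$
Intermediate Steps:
$t{\left(78,z{\left(r,14 \right)} \right)} + o{\left(199,-213 \right)} = 13 + 175 = 188$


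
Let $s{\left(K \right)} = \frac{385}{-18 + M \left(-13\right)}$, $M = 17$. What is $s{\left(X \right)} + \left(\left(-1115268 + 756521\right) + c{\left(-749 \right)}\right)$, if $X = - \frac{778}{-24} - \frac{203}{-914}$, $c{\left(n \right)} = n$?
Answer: $- \frac{85919929}{239} \approx -3.595 \cdot 10^{5}$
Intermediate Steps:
$X = \frac{178991}{5484}$ ($X = \left(-778\right) \left(- \frac{1}{24}\right) - - \frac{203}{914} = \frac{389}{12} + \frac{203}{914} = \frac{178991}{5484} \approx 32.639$)
$s{\left(K \right)} = - \frac{385}{239}$ ($s{\left(K \right)} = \frac{385}{-18 + 17 \left(-13\right)} = \frac{385}{-18 - 221} = \frac{385}{-239} = 385 \left(- \frac{1}{239}\right) = - \frac{385}{239}$)
$s{\left(X \right)} + \left(\left(-1115268 + 756521\right) + c{\left(-749 \right)}\right) = - \frac{385}{239} + \left(\left(-1115268 + 756521\right) - 749\right) = - \frac{385}{239} - 359496 = - \frac{85919929}{239}$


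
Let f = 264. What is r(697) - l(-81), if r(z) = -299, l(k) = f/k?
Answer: -7985/27 ≈ -295.74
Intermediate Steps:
l(k) = 264/k
r(697) - l(-81) = -299 - 264/(-81) = -299 - 264*(-1)/81 = -299 - 1*(-88/27) = -299 + 88/27 = -7985/27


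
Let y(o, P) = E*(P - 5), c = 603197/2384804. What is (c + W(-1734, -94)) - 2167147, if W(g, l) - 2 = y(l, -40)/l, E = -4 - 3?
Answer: -242906502291631/112085788 ≈ -2.1671e+6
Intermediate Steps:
E = -7
c = 603197/2384804 (c = 603197*(1/2384804) = 603197/2384804 ≈ 0.25293)
y(o, P) = 35 - 7*P (y(o, P) = -7*(P - 5) = -7*(-5 + P) = 35 - 7*P)
W(g, l) = 2 + 315/l (W(g, l) = 2 + (35 - 7*(-40))/l = 2 + (35 + 280)/l = 2 + 315/l)
(c + W(-1734, -94)) - 2167147 = (603197/2384804 + (2 + 315/(-94))) - 2167147 = (603197/2384804 + (2 + 315*(-1/94))) - 2167147 = (603197/2384804 + (2 - 315/94)) - 2167147 = (603197/2384804 - 127/94) - 2167147 = -123084795/112085788 - 2167147 = -242906502291631/112085788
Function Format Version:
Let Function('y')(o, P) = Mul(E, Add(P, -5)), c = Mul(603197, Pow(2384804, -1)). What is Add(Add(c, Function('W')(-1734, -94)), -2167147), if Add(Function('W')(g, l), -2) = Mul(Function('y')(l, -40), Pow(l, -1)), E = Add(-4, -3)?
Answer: Rational(-242906502291631, 112085788) ≈ -2.1671e+6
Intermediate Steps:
E = -7
c = Rational(603197, 2384804) (c = Mul(603197, Rational(1, 2384804)) = Rational(603197, 2384804) ≈ 0.25293)
Function('y')(o, P) = Add(35, Mul(-7, P)) (Function('y')(o, P) = Mul(-7, Add(P, -5)) = Mul(-7, Add(-5, P)) = Add(35, Mul(-7, P)))
Function('W')(g, l) = Add(2, Mul(315, Pow(l, -1))) (Function('W')(g, l) = Add(2, Mul(Add(35, Mul(-7, -40)), Pow(l, -1))) = Add(2, Mul(Add(35, 280), Pow(l, -1))) = Add(2, Mul(315, Pow(l, -1))))
Add(Add(c, Function('W')(-1734, -94)), -2167147) = Add(Add(Rational(603197, 2384804), Add(2, Mul(315, Pow(-94, -1)))), -2167147) = Add(Add(Rational(603197, 2384804), Add(2, Mul(315, Rational(-1, 94)))), -2167147) = Add(Add(Rational(603197, 2384804), Add(2, Rational(-315, 94))), -2167147) = Add(Add(Rational(603197, 2384804), Rational(-127, 94)), -2167147) = Add(Rational(-123084795, 112085788), -2167147) = Rational(-242906502291631, 112085788)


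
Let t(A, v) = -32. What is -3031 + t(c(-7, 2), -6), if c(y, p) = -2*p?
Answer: -3063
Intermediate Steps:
-3031 + t(c(-7, 2), -6) = -3031 - 32 = -3063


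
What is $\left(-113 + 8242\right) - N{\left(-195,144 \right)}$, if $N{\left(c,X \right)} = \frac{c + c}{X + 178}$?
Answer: $\frac{1308964}{161} \approx 8130.2$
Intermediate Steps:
$N{\left(c,X \right)} = \frac{2 c}{178 + X}$
$\left(-113 + 8242\right) - N{\left(-195,144 \right)} = \left(-113 + 8242\right) - 2 \left(-195\right) \frac{1}{178 + 144} = 8129 - 2 \left(-195\right) \frac{1}{322} = 8129 - - \frac{195}{161} = 8129 + \frac{195}{161} = \frac{1308964}{161}$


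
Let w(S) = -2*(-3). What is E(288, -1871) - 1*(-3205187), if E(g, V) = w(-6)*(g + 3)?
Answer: 3206933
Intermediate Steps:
w(S) = 6
E(g, V) = 18 + 6*g (E(g, V) = 6*(g + 3) = 6*(3 + g) = 18 + 6*g)
E(288, -1871) - 1*(-3205187) = (18 + 6*288) - 1*(-3205187) = (18 + 1728) + 3205187 = 1746 + 3205187 = 3206933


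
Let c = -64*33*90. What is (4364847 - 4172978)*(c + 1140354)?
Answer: 182328122106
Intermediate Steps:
c = -190080 (c = -2112*90 = -190080)
(4364847 - 4172978)*(c + 1140354) = (4364847 - 4172978)*(-190080 + 1140354) = 191869*950274 = 182328122106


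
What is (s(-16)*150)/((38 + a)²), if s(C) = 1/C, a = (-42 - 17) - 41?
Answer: -75/30752 ≈ -0.0024389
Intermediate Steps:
a = -100 (a = -59 - 41 = -100)
(s(-16)*150)/((38 + a)²) = (150/(-16))/((38 - 100)²) = (-1/16*150)/((-62)²) = -75/8/3844 = -75/8*1/3844 = -75/30752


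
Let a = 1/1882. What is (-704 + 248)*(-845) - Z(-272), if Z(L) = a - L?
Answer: 724660335/1882 ≈ 3.8505e+5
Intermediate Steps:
a = 1/1882 ≈ 0.00053135
Z(L) = 1/1882 - L
(-704 + 248)*(-845) - Z(-272) = (-704 + 248)*(-845) - (1/1882 - 1*(-272)) = -456*(-845) - (1/1882 + 272) = 385320 - 1*511905/1882 = 385320 - 511905/1882 = 724660335/1882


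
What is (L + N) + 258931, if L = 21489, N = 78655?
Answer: 359075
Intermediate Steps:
(L + N) + 258931 = (21489 + 78655) + 258931 = 100144 + 258931 = 359075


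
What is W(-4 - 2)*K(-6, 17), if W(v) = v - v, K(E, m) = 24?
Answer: 0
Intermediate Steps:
W(v) = 0
W(-4 - 2)*K(-6, 17) = 0*24 = 0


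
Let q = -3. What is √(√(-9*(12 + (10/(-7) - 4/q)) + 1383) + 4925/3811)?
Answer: √(919689575 + 101666047*√62517)/26677 ≈ 6.0837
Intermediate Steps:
√(√(-9*(12 + (10/(-7) - 4/q)) + 1383) + 4925/3811) = √(√(-9*(12 + (10/(-7) - 4/(-3))) + 1383) + 4925/3811) = √(√(-9*(12 + (10*(-⅐) - 4*(-⅓))) + 1383) + 4925*(1/3811)) = √(√(-9*(12 + (-10/7 + 4/3)) + 1383) + 4925/3811) = √(√(-9*(12 - 2/21) + 1383) + 4925/3811) = √(√(-9*250/21 + 1383) + 4925/3811) = √(√(-750/7 + 1383) + 4925/3811) = √(√(8931/7) + 4925/3811) = √(√62517/7 + 4925/3811) = √(4925/3811 + √62517/7)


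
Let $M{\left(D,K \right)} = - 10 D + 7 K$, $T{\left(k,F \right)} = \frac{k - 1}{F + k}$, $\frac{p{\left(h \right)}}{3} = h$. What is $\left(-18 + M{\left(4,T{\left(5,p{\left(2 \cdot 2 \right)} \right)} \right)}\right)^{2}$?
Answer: $\frac{917764}{289} \approx 3175.7$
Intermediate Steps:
$p{\left(h \right)} = 3 h$
$T{\left(k,F \right)} = \frac{-1 + k}{F + k}$
$\left(-18 + M{\left(4,T{\left(5,p{\left(2 \cdot 2 \right)} \right)} \right)}\right)^{2} = \left(-18 + \left(\left(-10\right) 4 + 7 \frac{-1 + 5}{3 \cdot 2 \cdot 2 + 5}\right)\right)^{2} = \left(-18 - \left(40 - 7 \frac{1}{3 \cdot 4 + 5} \cdot 4\right)\right)^{2} = \left(-18 - \left(40 - 7 \frac{1}{12 + 5} \cdot 4\right)\right)^{2} = \left(-18 - \left(40 - 7 \cdot \frac{1}{17} \cdot 4\right)\right)^{2} = \left(-18 + \left(-40 + 7 \cdot \frac{4}{17}\right)\right)^{2} = \left(-18 + \left(-40 + \frac{28}{17}\right)\right)^{2} = \left(-18 - \frac{652}{17}\right)^{2} = \left(- \frac{958}{17}\right)^{2} = \frac{917764}{289}$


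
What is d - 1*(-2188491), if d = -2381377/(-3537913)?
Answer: 7742693140660/3537913 ≈ 2.1885e+6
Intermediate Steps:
d = 2381377/3537913 (d = -2381377*(-1/3537913) = 2381377/3537913 ≈ 0.67310)
d - 1*(-2188491) = 2381377/3537913 - 1*(-2188491) = 2381377/3537913 + 2188491 = 7742693140660/3537913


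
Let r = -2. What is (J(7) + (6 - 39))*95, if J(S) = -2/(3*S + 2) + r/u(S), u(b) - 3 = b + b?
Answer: -1233385/391 ≈ -3154.4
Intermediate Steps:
u(b) = 3 + 2*b (u(b) = 3 + (b + b) = 3 + 2*b)
J(S) = -2/(2 + 3*S) - 2/(3 + 2*S) (J(S) = -2/(3*S + 2) - 2/(3 + 2*S) = -2/(2 + 3*S) - 2/(3 + 2*S))
(J(7) + (6 - 39))*95 = (10*(-1 - 1*7)/((2 + 3*7)*(3 + 2*7)) + (6 - 39))*95 = (10*(-1 - 7)/((2 + 21)*(3 + 14)) - 33)*95 = (10*(-8)/(23*17) - 33)*95 = (10*(1/23)*(1/17)*(-8) - 33)*95 = (-80/391 - 33)*95 = -12983/391*95 = -1233385/391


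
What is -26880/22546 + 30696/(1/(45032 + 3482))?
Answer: 16787590878672/11273 ≈ 1.4892e+9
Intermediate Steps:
-26880/22546 + 30696/(1/(45032 + 3482)) = -26880*1/22546 + 30696/(1/48514) = -13440/11273 + 30696/(1/48514) = -13440/11273 + 30696*48514 = -13440/11273 + 1489185744 = 16787590878672/11273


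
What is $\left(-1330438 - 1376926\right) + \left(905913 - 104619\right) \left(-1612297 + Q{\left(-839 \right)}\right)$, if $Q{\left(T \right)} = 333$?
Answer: $-1291659788780$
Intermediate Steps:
$\left(-1330438 - 1376926\right) + \left(905913 - 104619\right) \left(-1612297 + Q{\left(-839 \right)}\right) = \left(-1330438 - 1376926\right) + \left(905913 - 104619\right) \left(-1612297 + 333\right) = -2707364 + \left(905913 + \left(-199098 + 94479\right)\right) \left(-1611964\right) = -2707364 + \left(905913 - 104619\right) \left(-1611964\right) = -2707364 + 801294 \left(-1611964\right) = -2707364 - 1291657081416 = -1291659788780$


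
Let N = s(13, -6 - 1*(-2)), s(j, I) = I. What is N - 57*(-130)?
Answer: 7406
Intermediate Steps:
N = -4 (N = -6 - 1*(-2) = -6 + 2 = -4)
N - 57*(-130) = -4 - 57*(-130) = -4 + 7410 = 7406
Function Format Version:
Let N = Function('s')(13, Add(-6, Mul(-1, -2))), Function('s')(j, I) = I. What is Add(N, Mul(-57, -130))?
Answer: 7406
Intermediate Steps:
N = -4 (N = Add(-6, Mul(-1, -2)) = Add(-6, 2) = -4)
Add(N, Mul(-57, -130)) = Add(-4, Mul(-57, -130)) = Add(-4, 7410) = 7406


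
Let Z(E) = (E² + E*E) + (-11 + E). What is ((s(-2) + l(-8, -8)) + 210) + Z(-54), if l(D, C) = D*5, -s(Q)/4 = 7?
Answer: 5909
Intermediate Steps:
s(Q) = -28 (s(Q) = -4*7 = -28)
l(D, C) = 5*D
Z(E) = -11 + E + 2*E² (Z(E) = (E² + E²) + (-11 + E) = 2*E² + (-11 + E) = -11 + E + 2*E²)
((s(-2) + l(-8, -8)) + 210) + Z(-54) = ((-28 + 5*(-8)) + 210) + (-11 - 54 + 2*(-54)²) = ((-28 - 40) + 210) + (-11 - 54 + 2*2916) = (-68 + 210) + (-11 - 54 + 5832) = 142 + 5767 = 5909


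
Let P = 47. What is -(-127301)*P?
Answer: 5983147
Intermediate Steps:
-(-127301)*P = -(-127301)*47 = -1*(-5983147) = 5983147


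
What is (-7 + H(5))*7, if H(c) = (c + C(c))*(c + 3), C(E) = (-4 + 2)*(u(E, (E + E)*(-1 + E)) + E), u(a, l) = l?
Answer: -4809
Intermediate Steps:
C(E) = -2*E - 4*E*(-1 + E) (C(E) = (-4 + 2)*((E + E)*(-1 + E) + E) = -2*((2*E)*(-1 + E) + E) = -2*(2*E*(-1 + E) + E) = -2*(E + 2*E*(-1 + E)) = -2*E - 4*E*(-1 + E))
H(c) = (3 + c)*(c + 2*c*(1 - 2*c)) (H(c) = (c + 2*c*(1 - 2*c))*(c + 3) = (c + 2*c*(1 - 2*c))*(3 + c) = (3 + c)*(c + 2*c*(1 - 2*c)))
(-7 + H(5))*7 = (-7 + 5*(9 - 9*5 - 4*5²))*7 = (-7 + 5*(9 - 45 - 4*25))*7 = (-7 + 5*(9 - 45 - 100))*7 = (-7 + 5*(-136))*7 = (-7 - 680)*7 = -687*7 = -4809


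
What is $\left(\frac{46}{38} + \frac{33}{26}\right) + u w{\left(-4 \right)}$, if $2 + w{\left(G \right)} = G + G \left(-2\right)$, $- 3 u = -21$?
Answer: $\frac{8141}{494} \approx 16.48$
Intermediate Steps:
$u = 7$ ($u = \left(- \frac{1}{3}\right) \left(-21\right) = 7$)
$w{\left(G \right)} = -2 - G$ ($w{\left(G \right)} = -2 + \left(G + G \left(-2\right)\right) = -2 + \left(G - 2 G\right) = -2 - G$)
$\left(\frac{46}{38} + \frac{33}{26}\right) + u w{\left(-4 \right)} = \left(\frac{46}{38} + \frac{33}{26}\right) + 7 \left(-2 - -4\right) = \left(46 \cdot \frac{1}{38} + 33 \cdot \frac{1}{26}\right) + 7 \left(-2 + 4\right) = \left(\frac{23}{19} + \frac{33}{26}\right) + 7 \cdot 2 = \frac{1225}{494} + 14 = \frac{8141}{494}$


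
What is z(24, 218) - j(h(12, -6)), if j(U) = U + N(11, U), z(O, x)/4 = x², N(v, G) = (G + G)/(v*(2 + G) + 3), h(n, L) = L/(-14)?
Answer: 138389555/728 ≈ 1.9010e+5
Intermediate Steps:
h(n, L) = -L/14 (h(n, L) = L*(-1/14) = -L/14)
N(v, G) = 2*G/(3 + v*(2 + G)) (N(v, G) = (2*G)/(3 + v*(2 + G)) = 2*G/(3 + v*(2 + G)))
z(O, x) = 4*x²
j(U) = U + 2*U/(25 + 11*U) (j(U) = U + 2*U/(3 + 2*11 + U*11) = U + 2*U/(3 + 22 + 11*U) = U + 2*U/(25 + 11*U))
z(24, 218) - j(h(12, -6)) = 4*218² - (-1/14*(-6))*(27 + 11*(-1/14*(-6)))/(25 + 11*(-1/14*(-6))) = 4*47524 - 3*(27 + 11*(3/7))/(7*(25 + 11*(3/7))) = 190096 - 3*(27 + 33/7)/(7*(25 + 33/7)) = 190096 - 3*222/(7*208/7*7) = 190096 - 3*7*222/(7*208*7) = 190096 - 1*333/728 = 190096 - 333/728 = 138389555/728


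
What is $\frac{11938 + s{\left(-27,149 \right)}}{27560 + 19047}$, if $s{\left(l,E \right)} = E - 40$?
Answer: $\frac{12047}{46607} \approx 0.25848$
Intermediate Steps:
$s{\left(l,E \right)} = -40 + E$
$\frac{11938 + s{\left(-27,149 \right)}}{27560 + 19047} = \frac{11938 + \left(-40 + 149\right)}{27560 + 19047} = \frac{11938 + 109}{46607} = 12047 \cdot \frac{1}{46607} = \frac{12047}{46607}$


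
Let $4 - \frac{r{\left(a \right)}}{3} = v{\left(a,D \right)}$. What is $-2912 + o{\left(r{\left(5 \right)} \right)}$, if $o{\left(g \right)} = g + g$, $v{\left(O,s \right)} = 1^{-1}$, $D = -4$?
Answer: $-2894$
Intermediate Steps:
$v{\left(O,s \right)} = 1$
$r{\left(a \right)} = 9$ ($r{\left(a \right)} = 12 - 3 = 9$)
$o{\left(g \right)} = 2 g$
$-2912 + o{\left(r{\left(5 \right)} \right)} = -2912 + 2 \cdot 9 = -2912 + 18 = -2894$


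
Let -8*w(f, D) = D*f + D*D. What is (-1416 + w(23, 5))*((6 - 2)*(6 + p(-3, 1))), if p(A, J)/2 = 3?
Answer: -68808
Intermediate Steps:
p(A, J) = 6 (p(A, J) = 2*3 = 6)
w(f, D) = -D²/8 - D*f/8 (w(f, D) = -(D*f + D*D)/8 = -(D*f + D²)/8 = -(D² + D*f)/8 = -D²/8 - D*f/8)
(-1416 + w(23, 5))*((6 - 2)*(6 + p(-3, 1))) = (-1416 - ⅛*5*(5 + 23))*((6 - 2)*(6 + 6)) = (-1416 - ⅛*5*28)*(4*12) = (-1416 - 35/2)*48 = -2867/2*48 = -68808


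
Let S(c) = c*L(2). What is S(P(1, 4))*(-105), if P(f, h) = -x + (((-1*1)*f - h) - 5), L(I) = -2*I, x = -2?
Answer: -3360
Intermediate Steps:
P(f, h) = -3 - f - h (P(f, h) = -1*(-2) + (((-1*1)*f - h) - 5) = 2 + ((-f - h) - 5) = 2 + (-5 - f - h) = -3 - f - h)
S(c) = -4*c (S(c) = c*(-2*2) = c*(-4) = -4*c)
S(P(1, 4))*(-105) = -4*(-3 - 1*1 - 1*4)*(-105) = -4*(-3 - 1 - 4)*(-105) = -4*(-8)*(-105) = 32*(-105) = -3360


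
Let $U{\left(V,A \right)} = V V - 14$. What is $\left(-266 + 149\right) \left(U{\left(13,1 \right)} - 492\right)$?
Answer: $39429$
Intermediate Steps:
$U{\left(V,A \right)} = -14 + V^{2}$ ($U{\left(V,A \right)} = V^{2} - 14 = -14 + V^{2}$)
$\left(-266 + 149\right) \left(U{\left(13,1 \right)} - 492\right) = \left(-266 + 149\right) \left(\left(-14 + 13^{2}\right) - 492\right) = - 117 \left(\left(-14 + 169\right) - 492\right) = - 117 \left(155 - 492\right) = \left(-117\right) \left(-337\right) = 39429$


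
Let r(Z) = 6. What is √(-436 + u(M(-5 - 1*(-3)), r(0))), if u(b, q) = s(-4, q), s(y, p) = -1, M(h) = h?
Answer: I*√437 ≈ 20.905*I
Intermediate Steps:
u(b, q) = -1
√(-436 + u(M(-5 - 1*(-3)), r(0))) = √(-436 - 1) = √(-437) = I*√437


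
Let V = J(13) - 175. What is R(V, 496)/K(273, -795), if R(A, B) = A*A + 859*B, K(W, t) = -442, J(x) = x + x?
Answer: -448265/442 ≈ -1014.2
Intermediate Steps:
J(x) = 2*x
V = -149 (V = 2*13 - 175 = 26 - 175 = -149)
R(A, B) = A**2 + 859*B
R(V, 496)/K(273, -795) = ((-149)**2 + 859*496)/(-442) = (22201 + 426064)*(-1/442) = 448265*(-1/442) = -448265/442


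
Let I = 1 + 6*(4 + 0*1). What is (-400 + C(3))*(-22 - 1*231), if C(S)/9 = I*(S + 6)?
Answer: -411125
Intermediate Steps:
I = 25 (I = 1 + 6*(4 + 0) = 1 + 6*4 = 1 + 24 = 25)
C(S) = 1350 + 225*S (C(S) = 9*(25*(S + 6)) = 9*(25*(6 + S)) = 9*(150 + 25*S) = 1350 + 225*S)
(-400 + C(3))*(-22 - 1*231) = (-400 + (1350 + 225*3))*(-22 - 1*231) = (-400 + (1350 + 675))*(-22 - 231) = (-400 + 2025)*(-253) = 1625*(-253) = -411125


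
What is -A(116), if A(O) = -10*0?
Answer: 0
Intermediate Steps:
A(O) = 0
-A(116) = -1*0 = 0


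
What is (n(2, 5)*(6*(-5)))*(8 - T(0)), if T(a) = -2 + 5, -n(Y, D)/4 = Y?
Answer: 1200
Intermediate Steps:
n(Y, D) = -4*Y
T(a) = 3
(n(2, 5)*(6*(-5)))*(8 - T(0)) = ((-4*2)*(6*(-5)))*(8 - 1*3) = (-8*(-30))*(8 - 3) = 240*5 = 1200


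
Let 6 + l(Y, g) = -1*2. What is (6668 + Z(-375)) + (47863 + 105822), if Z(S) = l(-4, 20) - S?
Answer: 160720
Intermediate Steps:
l(Y, g) = -8 (l(Y, g) = -6 - 1*2 = -6 - 2 = -8)
Z(S) = -8 - S
(6668 + Z(-375)) + (47863 + 105822) = (6668 + (-8 - 1*(-375))) + (47863 + 105822) = (6668 + (-8 + 375)) + 153685 = (6668 + 367) + 153685 = 7035 + 153685 = 160720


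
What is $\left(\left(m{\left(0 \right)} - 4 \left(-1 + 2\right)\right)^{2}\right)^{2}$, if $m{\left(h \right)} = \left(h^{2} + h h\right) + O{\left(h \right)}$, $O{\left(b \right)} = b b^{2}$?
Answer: $256$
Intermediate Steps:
$O{\left(b \right)} = b^{3}$
$m{\left(h \right)} = h^{3} + 2 h^{2}$ ($m{\left(h \right)} = \left(h^{2} + h h\right) + h^{3} = \left(h^{2} + h^{2}\right) + h^{3} = 2 h^{2} + h^{3} = h^{3} + 2 h^{2}$)
$\left(\left(m{\left(0 \right)} - 4 \left(-1 + 2\right)\right)^{2}\right)^{2} = \left(\left(0^{2} \left(2 + 0\right) - 4 \left(-1 + 2\right)\right)^{2}\right)^{2} = \left(\left(0 \cdot 2 - 4\right)^{2}\right)^{2} = \left(\left(0 - 4\right)^{2}\right)^{2} = \left(\left(-4\right)^{2}\right)^{2} = 16^{2} = 256$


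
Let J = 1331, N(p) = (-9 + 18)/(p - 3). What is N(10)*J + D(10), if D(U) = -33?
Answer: 11748/7 ≈ 1678.3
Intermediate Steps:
N(p) = 9/(-3 + p)
N(10)*J + D(10) = (9/(-3 + 10))*1331 - 33 = (9/7)*1331 - 33 = 11979/7 - 33 = 11748/7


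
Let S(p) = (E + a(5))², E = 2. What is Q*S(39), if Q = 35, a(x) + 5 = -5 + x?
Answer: 315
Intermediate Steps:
a(x) = -10 + x (a(x) = -5 + (-5 + x) = -10 + x)
S(p) = 9 (S(p) = (2 + (-10 + 5))² = (2 - 5)² = (-3)² = 9)
Q*S(39) = 35*9 = 315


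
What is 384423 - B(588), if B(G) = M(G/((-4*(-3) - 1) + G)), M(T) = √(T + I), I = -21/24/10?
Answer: 384423 - √128326765/11980 ≈ 3.8442e+5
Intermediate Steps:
I = -7/80 (I = -21*1/24*(⅒) = -7/8*⅒ = -7/80 ≈ -0.087500)
M(T) = √(-7/80 + T) (M(T) = √(T - 7/80) = √(-7/80 + T))
B(G) = √(-35 + 400*G/(11 + G))/20 (B(G) = √(-35 + 400*(G/((-4*(-3) - 1) + G)))/20 = √(-35 + 400*(G/((12 - 1) + G)))/20 = √(-35 + 400*(G/(11 + G)))/20 = √(-35 + 400*G/(11 + G))/20)
384423 - B(588) = 384423 - √5*√((-77 + 73*588)/(11 + 588))/20 = 384423 - √5*√((-77 + 42924)/599)/20 = 384423 - √5*√((1/599)*42847)/20 = 384423 - √5*√(42847/599)/20 = 384423 - √5*√25665353/599/20 = 384423 - √128326765/11980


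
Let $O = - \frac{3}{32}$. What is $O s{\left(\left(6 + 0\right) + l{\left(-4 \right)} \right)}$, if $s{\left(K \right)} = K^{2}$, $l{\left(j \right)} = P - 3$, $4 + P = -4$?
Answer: $- \frac{75}{32} \approx -2.3438$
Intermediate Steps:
$P = -8$ ($P = -4 - 4 = -8$)
$l{\left(j \right)} = -11$ ($l{\left(j \right)} = -8 - 3 = -11$)
$O = - \frac{3}{32}$ ($O = \left(-3\right) \frac{1}{32} = - \frac{3}{32} \approx -0.09375$)
$O s{\left(\left(6 + 0\right) + l{\left(-4 \right)} \right)} = - \frac{3 \left(\left(6 + 0\right) - 11\right)^{2}}{32} = - \frac{3 \left(6 - 11\right)^{2}}{32} = - \frac{3 \left(-5\right)^{2}}{32} = \left(- \frac{3}{32}\right) 25 = - \frac{75}{32}$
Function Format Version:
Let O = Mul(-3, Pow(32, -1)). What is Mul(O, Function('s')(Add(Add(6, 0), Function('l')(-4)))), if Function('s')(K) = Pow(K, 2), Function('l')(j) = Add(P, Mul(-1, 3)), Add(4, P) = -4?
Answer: Rational(-75, 32) ≈ -2.3438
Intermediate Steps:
P = -8 (P = Add(-4, -4) = -8)
Function('l')(j) = -11 (Function('l')(j) = Add(-8, Mul(-1, 3)) = Add(-8, -3) = -11)
O = Rational(-3, 32) (O = Mul(-3, Rational(1, 32)) = Rational(-3, 32) ≈ -0.093750)
Mul(O, Function('s')(Add(Add(6, 0), Function('l')(-4)))) = Mul(Rational(-3, 32), Pow(Add(Add(6, 0), -11), 2)) = Mul(Rational(-3, 32), Pow(Add(6, -11), 2)) = Mul(Rational(-3, 32), Pow(-5, 2)) = Mul(Rational(-3, 32), 25) = Rational(-75, 32)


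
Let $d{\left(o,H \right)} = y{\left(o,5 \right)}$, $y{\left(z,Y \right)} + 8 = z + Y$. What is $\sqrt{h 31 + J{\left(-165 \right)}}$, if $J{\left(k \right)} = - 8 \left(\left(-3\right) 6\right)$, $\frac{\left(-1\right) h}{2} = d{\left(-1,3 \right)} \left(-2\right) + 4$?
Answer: $10 i \sqrt{6} \approx 24.495 i$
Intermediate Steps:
$y{\left(z,Y \right)} = -8 + Y + z$ ($y{\left(z,Y \right)} = -8 + \left(z + Y\right) = -8 + \left(Y + z\right) = -8 + Y + z$)
$d{\left(o,H \right)} = -3 + o$ ($d{\left(o,H \right)} = -8 + 5 + o = -3 + o$)
$h = -24$ ($h = - 2 \left(\left(-3 - 1\right) \left(-2\right) + 4\right) = - 2 \left(\left(-4\right) \left(-2\right) + 4\right) = - 2 \left(8 + 4\right) = \left(-2\right) 12 = -24$)
$J{\left(k \right)} = 144$ ($J{\left(k \right)} = \left(-8\right) \left(-18\right) = 144$)
$\sqrt{h 31 + J{\left(-165 \right)}} = \sqrt{\left(-24\right) 31 + 144} = \sqrt{-744 + 144} = \sqrt{-600} = 10 i \sqrt{6}$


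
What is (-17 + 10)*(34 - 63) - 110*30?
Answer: -3097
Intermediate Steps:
(-17 + 10)*(34 - 63) - 110*30 = -7*(-29) - 3300 = 203 - 3300 = -3097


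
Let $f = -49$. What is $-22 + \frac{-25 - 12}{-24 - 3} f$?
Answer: $- \frac{2407}{27} \approx -89.148$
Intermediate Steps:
$-22 + \frac{-25 - 12}{-24 - 3} f = -22 + \frac{-25 - 12}{-24 - 3} \left(-49\right) = -22 + - \frac{37}{-27} \left(-49\right) = -22 + \left(-37\right) \left(- \frac{1}{27}\right) \left(-49\right) = -22 + \frac{37}{27} \left(-49\right) = -22 - \frac{1813}{27} = - \frac{2407}{27}$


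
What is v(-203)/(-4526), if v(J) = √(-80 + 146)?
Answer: -√66/4526 ≈ -0.0017950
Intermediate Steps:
v(J) = √66
v(-203)/(-4526) = √66/(-4526) = √66*(-1/4526) = -√66/4526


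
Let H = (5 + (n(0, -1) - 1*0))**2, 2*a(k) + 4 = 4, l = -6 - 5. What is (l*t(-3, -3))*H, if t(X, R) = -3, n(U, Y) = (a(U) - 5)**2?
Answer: 29700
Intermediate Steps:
l = -11
a(k) = 0 (a(k) = -2 + (1/2)*4 = -2 + 2 = 0)
n(U, Y) = 25 (n(U, Y) = (0 - 5)**2 = (-5)**2 = 25)
H = 900 (H = (5 + (25 - 1*0))**2 = (5 + (25 + 0))**2 = (5 + 25)**2 = 30**2 = 900)
(l*t(-3, -3))*H = -11*(-3)*900 = 33*900 = 29700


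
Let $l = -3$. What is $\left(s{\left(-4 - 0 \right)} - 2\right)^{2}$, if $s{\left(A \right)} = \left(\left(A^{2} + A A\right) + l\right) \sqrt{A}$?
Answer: $-3360 - 232 i \approx -3360.0 - 232.0 i$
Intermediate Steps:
$s{\left(A \right)} = \sqrt{A} \left(-3 + 2 A^{2}\right)$ ($s{\left(A \right)} = \left(\left(A^{2} + A A\right) - 3\right) \sqrt{A} = \left(\left(A^{2} + A^{2}\right) - 3\right) \sqrt{A} = \left(2 A^{2} - 3\right) \sqrt{A} = \left(-3 + 2 A^{2}\right) \sqrt{A} = \sqrt{A} \left(-3 + 2 A^{2}\right)$)
$\left(s{\left(-4 - 0 \right)} - 2\right)^{2} = \left(\sqrt{-4 - 0} \left(-3 + 2 \left(-4 - 0\right)^{2}\right) - 2\right)^{2} = \left(\sqrt{-4 + 0} \left(-3 + 2 \left(-4 + 0\right)^{2}\right) - 2\right)^{2} = \left(\sqrt{-4} \left(-3 + 2 \left(-4\right)^{2}\right) - 2\right)^{2} = \left(2 i \left(-3 + 2 \cdot 16\right) - 2\right)^{2} = \left(2 i \left(-3 + 32\right) - 2\right)^{2} = \left(2 i 29 - 2\right)^{2} = \left(58 i - 2\right)^{2} = \left(-2 + 58 i\right)^{2}$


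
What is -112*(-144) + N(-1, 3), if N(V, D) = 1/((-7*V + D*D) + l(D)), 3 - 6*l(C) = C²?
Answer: 241921/15 ≈ 16128.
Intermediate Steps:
l(C) = ½ - C²/6
N(V, D) = 1/(½ - 7*V + 5*D²/6) (N(V, D) = 1/((-7*V + D*D) + (½ - D²/6)) = 1/((-7*V + D²) + (½ - D²/6)) = 1/((D² - 7*V) + (½ - D²/6)) = 1/(½ - 7*V + 5*D²/6))
-112*(-144) + N(-1, 3) = -112*(-144) + 6/(3 - 42*(-1) + 5*3²) = 16128 + 6/(3 + 42 + 5*9) = 16128 + 6/(3 + 42 + 45) = 16128 + 6/90 = 16128 + 6*(1/90) = 16128 + 1/15 = 241921/15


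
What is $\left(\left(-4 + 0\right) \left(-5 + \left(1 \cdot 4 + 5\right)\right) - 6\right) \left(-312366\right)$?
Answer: $6872052$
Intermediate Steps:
$\left(\left(-4 + 0\right) \left(-5 + \left(1 \cdot 4 + 5\right)\right) - 6\right) \left(-312366\right) = \left(- 4 \left(-5 + \left(4 + 5\right)\right) - 6\right) \left(-312366\right) = \left(- 4 \left(-5 + 9\right) - 6\right) \left(-312366\right) = \left(\left(-4\right) 4 - 6\right) \left(-312366\right) = \left(-16 - 6\right) \left(-312366\right) = \left(-22\right) \left(-312366\right) = 6872052$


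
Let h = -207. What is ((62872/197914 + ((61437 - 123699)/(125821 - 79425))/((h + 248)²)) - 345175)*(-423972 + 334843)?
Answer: 118719688093353600741321/3858911140966 ≈ 3.0765e+10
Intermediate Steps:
((62872/197914 + ((61437 - 123699)/(125821 - 79425))/((h + 248)²)) - 345175)*(-423972 + 334843) = ((62872/197914 + ((61437 - 123699)/(125821 - 79425))/((-207 + 248)²)) - 345175)*(-423972 + 334843) = ((62872*(1/197914) + (-62262/46396)/(41²)) - 345175)*(-89129) = ((31436/98957 - 62262*1/46396/1681) - 345175)*(-89129) = ((31436/98957 - 31131/23198*1/1681) - 345175)*(-89129) = ((31436/98957 - 31131/38995838) - 345175)*(-89129) = (1222792533001/3858911140966 - 345175)*(-89129) = -1331998430290406049/3858911140966*(-89129) = 118719688093353600741321/3858911140966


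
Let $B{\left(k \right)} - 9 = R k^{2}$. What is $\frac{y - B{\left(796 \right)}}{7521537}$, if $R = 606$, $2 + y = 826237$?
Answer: $- \frac{383145070}{7521537} \approx -50.94$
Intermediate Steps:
$y = 826235$ ($y = -2 + 826237 = 826235$)
$B{\left(k \right)} = 9 + 606 k^{2}$
$\frac{y - B{\left(796 \right)}}{7521537} = \frac{826235 - \left(9 + 606 \cdot 796^{2}\right)}{7521537} = \left(826235 - \left(9 + 606 \cdot 633616\right)\right) \frac{1}{7521537} = \left(826235 - \left(9 + 383971296\right)\right) \frac{1}{7521537} = \left(826235 - 383971305\right) \frac{1}{7521537} = \left(-383145070\right) \frac{1}{7521537} = - \frac{383145070}{7521537}$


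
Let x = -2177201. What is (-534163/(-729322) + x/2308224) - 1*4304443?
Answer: -3623132806057345957/841719272064 ≈ -4.3044e+6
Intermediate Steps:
(-534163/(-729322) + x/2308224) - 1*4304443 = (-534163/(-729322) - 2177201/2308224) - 1*4304443 = (-534163*(-1/729322) - 2177201*1/2308224) - 4304443 = (534163/729322 - 2177201/2308224) - 4304443 = -177456365605/841719272064 - 4304443 = -3623132806057345957/841719272064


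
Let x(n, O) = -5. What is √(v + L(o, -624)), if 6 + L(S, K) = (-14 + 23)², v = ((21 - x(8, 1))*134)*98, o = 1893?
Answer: √341507 ≈ 584.39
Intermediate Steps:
v = 341432 (v = ((21 - 1*(-5))*134)*98 = ((21 + 5)*134)*98 = (26*134)*98 = 3484*98 = 341432)
L(S, K) = 75 (L(S, K) = -6 + (-14 + 23)² = -6 + 9² = -6 + 81 = 75)
√(v + L(o, -624)) = √(341432 + 75) = √341507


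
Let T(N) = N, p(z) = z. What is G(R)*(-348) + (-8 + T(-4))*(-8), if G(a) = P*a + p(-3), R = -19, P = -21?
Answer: -137712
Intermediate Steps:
G(a) = -3 - 21*a (G(a) = -21*a - 3 = -3 - 21*a)
G(R)*(-348) + (-8 + T(-4))*(-8) = (-3 - 21*(-19))*(-348) + (-8 - 4)*(-8) = (-3 + 399)*(-348) - 12*(-8) = 396*(-348) + 96 = -137808 + 96 = -137712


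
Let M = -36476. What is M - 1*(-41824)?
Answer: 5348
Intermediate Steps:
M - 1*(-41824) = -36476 - 1*(-41824) = -36476 + 41824 = 5348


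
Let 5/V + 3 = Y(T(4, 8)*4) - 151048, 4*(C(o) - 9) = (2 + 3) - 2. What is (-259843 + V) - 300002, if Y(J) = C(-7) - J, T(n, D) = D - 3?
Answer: -67656708409/120849 ≈ -5.5985e+5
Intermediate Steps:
T(n, D) = -3 + D
C(o) = 39/4 (C(o) = 9 + ((2 + 3) - 2)/4 = 9 + (5 - 2)/4 = 9 + (¼)*3 = 9 + ¾ = 39/4)
Y(J) = 39/4 - J
V = -4/120849 (V = 5/(-3 + ((39/4 - (-3 + 8)*4) - 151048)) = 5/(-3 + ((39/4 - 5*4) - 151048)) = 5/(-3 + ((39/4 - 1*20) - 151048)) = 5/(-3 + ((39/4 - 20) - 151048)) = 5/(-3 + (-41/4 - 151048)) = 5/(-3 - 604233/4) = 5/(-604245/4) = 5*(-4/604245) = -4/120849 ≈ -3.3099e-5)
(-259843 + V) - 300002 = (-259843 - 4/120849) - 300002 = -31401766711/120849 - 300002 = -67656708409/120849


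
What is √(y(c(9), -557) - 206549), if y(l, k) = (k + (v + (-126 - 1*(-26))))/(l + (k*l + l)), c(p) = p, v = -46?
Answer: 8*I*√6535335/45 ≈ 454.48*I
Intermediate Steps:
y(l, k) = (-146 + k)/(2*l + k*l) (y(l, k) = (k + (-46 + (-126 - 1*(-26))))/(l + (k*l + l)) = (k + (-46 + (-126 + 26)))/(l + (l + k*l)) = (k + (-46 - 100))/(2*l + k*l) = (k - 146)/(2*l + k*l) = (-146 + k)/(2*l + k*l))
√(y(c(9), -557) - 206549) = √((-146 - 557)/(9*(2 - 557)) - 206549) = √((⅑)*(-703)/(-555) - 206549) = √((⅑)*(-1/555)*(-703) - 206549) = √(19/135 - 206549) = √(-27884096/135) = 8*I*√6535335/45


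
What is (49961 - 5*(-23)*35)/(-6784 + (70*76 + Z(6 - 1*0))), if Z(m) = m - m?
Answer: -26993/732 ≈ -36.876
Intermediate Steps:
Z(m) = 0
(49961 - 5*(-23)*35)/(-6784 + (70*76 + Z(6 - 1*0))) = (49961 - 5*(-23)*35)/(-6784 + (70*76 + 0)) = (49961 + 115*35)/(-6784 + (5320 + 0)) = (49961 + 4025)/(-6784 + 5320) = 53986/(-1464) = 53986*(-1/1464) = -26993/732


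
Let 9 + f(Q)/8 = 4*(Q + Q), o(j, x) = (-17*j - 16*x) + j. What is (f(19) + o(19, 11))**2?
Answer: 440896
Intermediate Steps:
o(j, x) = -16*j - 16*x
f(Q) = -72 + 64*Q (f(Q) = -72 + 8*(4*(Q + Q)) = -72 + 8*(4*(2*Q)) = -72 + 8*(8*Q) = -72 + 64*Q)
(f(19) + o(19, 11))**2 = ((-72 + 64*19) + (-16*19 - 16*11))**2 = ((-72 + 1216) + (-304 - 176))**2 = (1144 - 480)**2 = 664**2 = 440896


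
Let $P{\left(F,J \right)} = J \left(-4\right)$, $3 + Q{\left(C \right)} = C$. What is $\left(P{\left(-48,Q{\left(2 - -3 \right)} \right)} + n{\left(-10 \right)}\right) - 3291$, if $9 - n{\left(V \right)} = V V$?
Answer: $-3390$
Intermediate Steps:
$n{\left(V \right)} = 9 - V^{2}$ ($n{\left(V \right)} = 9 - V V = 9 - V^{2}$)
$Q{\left(C \right)} = -3 + C$
$P{\left(F,J \right)} = - 4 J$
$\left(P{\left(-48,Q{\left(2 - -3 \right)} \right)} + n{\left(-10 \right)}\right) - 3291 = \left(- 4 \left(-3 + \left(2 - -3\right)\right) + \left(9 - \left(-10\right)^{2}\right)\right) - 3291 = \left(- 4 \left(-3 + \left(2 + 3\right)\right) + \left(9 - 100\right)\right) - 3291 = \left(- 4 \left(-3 + 5\right) + \left(9 - 100\right)\right) - 3291 = \left(\left(-4\right) 2 - 91\right) - 3291 = \left(-8 - 91\right) - 3291 = -99 - 3291 = -3390$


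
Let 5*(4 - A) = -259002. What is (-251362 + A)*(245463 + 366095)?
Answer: -610205233704/5 ≈ -1.2204e+11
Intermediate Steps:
A = 259022/5 (A = 4 - 1/5*(-259002) = 4 + 259002/5 = 259022/5 ≈ 51804.)
(-251362 + A)*(245463 + 366095) = (-251362 + 259022/5)*(245463 + 366095) = -997788/5*611558 = -610205233704/5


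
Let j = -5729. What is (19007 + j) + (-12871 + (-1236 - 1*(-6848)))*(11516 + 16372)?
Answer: -202425714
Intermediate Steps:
(19007 + j) + (-12871 + (-1236 - 1*(-6848)))*(11516 + 16372) = (19007 - 5729) + (-12871 + (-1236 - 1*(-6848)))*(11516 + 16372) = 13278 + (-12871 + (-1236 + 6848))*27888 = 13278 + (-12871 + 5612)*27888 = 13278 - 7259*27888 = 13278 - 202438992 = -202425714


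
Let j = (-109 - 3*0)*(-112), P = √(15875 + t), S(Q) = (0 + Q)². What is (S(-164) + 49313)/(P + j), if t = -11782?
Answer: 310119824/49677057 - 25403*√4093/49677057 ≈ 6.2100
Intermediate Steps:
S(Q) = Q²
P = √4093 (P = √(15875 - 11782) = √4093 ≈ 63.977)
j = 12208 (j = (-109 + 0)*(-112) = -109*(-112) = 12208)
(S(-164) + 49313)/(P + j) = ((-164)² + 49313)/(√4093 + 12208) = (26896 + 49313)/(12208 + √4093) = 76209/(12208 + √4093)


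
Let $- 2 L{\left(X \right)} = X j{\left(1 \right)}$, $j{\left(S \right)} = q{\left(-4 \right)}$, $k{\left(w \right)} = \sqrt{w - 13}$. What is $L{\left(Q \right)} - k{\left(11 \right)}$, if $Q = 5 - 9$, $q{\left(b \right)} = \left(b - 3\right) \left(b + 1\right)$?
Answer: $42 - i \sqrt{2} \approx 42.0 - 1.4142 i$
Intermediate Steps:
$k{\left(w \right)} = \sqrt{-13 + w}$
$q{\left(b \right)} = \left(1 + b\right) \left(-3 + b\right)$ ($q{\left(b \right)} = \left(-3 + b\right) \left(1 + b\right) = \left(1 + b\right) \left(-3 + b\right)$)
$j{\left(S \right)} = 21$ ($j{\left(S \right)} = -3 + \left(-4\right)^{2} - -8 = -3 + 16 + 8 = 21$)
$Q = -4$
$L{\left(X \right)} = - \frac{21 X}{2}$ ($L{\left(X \right)} = - \frac{X 21}{2} = - \frac{21 X}{2}$)
$L{\left(Q \right)} - k{\left(11 \right)} = \left(- \frac{21}{2}\right) \left(-4\right) - \sqrt{-13 + 11} = 42 - \sqrt{-2} = 42 - i \sqrt{2}$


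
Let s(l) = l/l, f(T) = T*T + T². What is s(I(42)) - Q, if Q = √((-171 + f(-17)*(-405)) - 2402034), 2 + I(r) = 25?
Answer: 1 - I*√2636295 ≈ 1.0 - 1623.7*I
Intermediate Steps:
I(r) = 23 (I(r) = -2 + 25 = 23)
f(T) = 2*T² (f(T) = T² + T² = 2*T²)
Q = I*√2636295 (Q = √((-171 + (2*(-17)²)*(-405)) - 2402034) = √((-171 + (2*289)*(-405)) - 2402034) = √((-171 + 578*(-405)) - 2402034) = √((-171 - 234090) - 2402034) = √(-234261 - 2402034) = √(-2636295) = I*√2636295 ≈ 1623.7*I)
s(l) = 1
s(I(42)) - Q = 1 - I*√2636295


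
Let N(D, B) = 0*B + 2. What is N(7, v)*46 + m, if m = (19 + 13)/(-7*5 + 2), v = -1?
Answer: 3004/33 ≈ 91.030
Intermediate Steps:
N(D, B) = 2 (N(D, B) = 0 + 2 = 2)
m = -32/33 (m = 32/(-35 + 2) = 32/(-33) = 32*(-1/33) = -32/33 ≈ -0.96970)
N(7, v)*46 + m = 2*46 - 32/33 = 92 - 32/33 = 3004/33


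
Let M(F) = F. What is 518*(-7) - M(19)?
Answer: -3645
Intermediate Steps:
518*(-7) - M(19) = 518*(-7) - 1*19 = -3626 - 19 = -3645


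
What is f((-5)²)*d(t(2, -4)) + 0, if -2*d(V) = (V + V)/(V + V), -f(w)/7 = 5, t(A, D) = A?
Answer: 35/2 ≈ 17.500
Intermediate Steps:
f(w) = -35 (f(w) = -7*5 = -35)
d(V) = -½ (d(V) = -(V + V)/(2*(V + V)) = -2*V/(2*(2*V)) = -2*V*1/(2*V)/2 = -½*1 = -½)
f((-5)²)*d(t(2, -4)) + 0 = -35*(-½) + 0 = 35/2 + 0 = 35/2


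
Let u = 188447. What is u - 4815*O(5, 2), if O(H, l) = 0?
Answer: 188447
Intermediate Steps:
u - 4815*O(5, 2) = 188447 - 4815*0 = 188447 + 0 = 188447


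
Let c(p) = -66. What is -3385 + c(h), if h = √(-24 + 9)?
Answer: -3451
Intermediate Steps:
h = I*√15 (h = √(-15) = I*√15 ≈ 3.873*I)
-3385 + c(h) = -3385 - 66 = -3451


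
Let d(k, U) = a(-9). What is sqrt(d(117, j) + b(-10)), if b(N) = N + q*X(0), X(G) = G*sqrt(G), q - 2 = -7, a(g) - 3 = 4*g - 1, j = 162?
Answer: 2*I*sqrt(11) ≈ 6.6332*I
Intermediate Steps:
a(g) = 2 + 4*g (a(g) = 3 + (4*g - 1) = 3 + (-1 + 4*g) = 2 + 4*g)
q = -5 (q = 2 - 7 = -5)
d(k, U) = -34 (d(k, U) = 2 + 4*(-9) = 2 - 36 = -34)
X(G) = G**(3/2)
b(N) = N (b(N) = N - 5*0**(3/2) = N - 5*0 = N + 0 = N)
sqrt(d(117, j) + b(-10)) = sqrt(-34 - 10) = sqrt(-44) = 2*I*sqrt(11)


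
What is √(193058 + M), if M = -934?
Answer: 2*√48031 ≈ 438.32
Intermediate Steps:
√(193058 + M) = √(193058 - 934) = √192124 = 2*√48031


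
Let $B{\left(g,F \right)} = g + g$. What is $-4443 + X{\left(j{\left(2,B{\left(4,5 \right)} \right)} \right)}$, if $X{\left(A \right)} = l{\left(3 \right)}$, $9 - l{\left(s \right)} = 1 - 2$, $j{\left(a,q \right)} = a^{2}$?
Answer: $-4433$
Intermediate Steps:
$B{\left(g,F \right)} = 2 g$
$l{\left(s \right)} = 10$ ($l{\left(s \right)} = 9 - \left(1 - 2\right) = 9 - -1 = 9 + 1 = 10$)
$X{\left(A \right)} = 10$
$-4443 + X{\left(j{\left(2,B{\left(4,5 \right)} \right)} \right)} = -4443 + 10 = -4433$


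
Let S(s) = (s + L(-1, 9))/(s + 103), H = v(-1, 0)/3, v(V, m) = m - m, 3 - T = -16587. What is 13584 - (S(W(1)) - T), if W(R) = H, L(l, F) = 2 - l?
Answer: 3107919/103 ≈ 30174.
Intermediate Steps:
T = 16590 (T = 3 - 1*(-16587) = 3 + 16587 = 16590)
v(V, m) = 0
H = 0 (H = 0/3 = 0*(⅓) = 0)
W(R) = 0
S(s) = (3 + s)/(103 + s) (S(s) = (s + (2 - 1*(-1)))/(s + 103) = (s + (2 + 1))/(103 + s) = (s + 3)/(103 + s) = (3 + s)/(103 + s))
13584 - (S(W(1)) - T) = 13584 - ((3 + 0)/(103 + 0) - 1*16590) = 13584 - (3/103 - 16590) = 13584 - 1*(-1708767/103) = 13584 + 1708767/103 = 3107919/103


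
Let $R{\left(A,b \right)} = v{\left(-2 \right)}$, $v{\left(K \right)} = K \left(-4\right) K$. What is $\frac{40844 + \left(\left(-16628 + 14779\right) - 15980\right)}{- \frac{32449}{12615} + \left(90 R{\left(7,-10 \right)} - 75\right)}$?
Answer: $- \frac{290334225}{19144174} \approx -15.166$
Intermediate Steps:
$v{\left(K \right)} = - 4 K^{2}$ ($v{\left(K \right)} = - 4 K K = - 4 K^{2}$)
$R{\left(A,b \right)} = -16$ ($R{\left(A,b \right)} = - 4 \left(-2\right)^{2} = \left(-4\right) 4 = -16$)
$\frac{40844 + \left(\left(-16628 + 14779\right) - 15980\right)}{- \frac{32449}{12615} + \left(90 R{\left(7,-10 \right)} - 75\right)} = \frac{40844 + \left(\left(-16628 + 14779\right) - 15980\right)}{- \frac{32449}{12615} + \left(90 \left(-16\right) - 75\right)} = \frac{40844 - 17829}{\left(-32449\right) \frac{1}{12615} - 1515} = \frac{40844 - 17829}{- \frac{32449}{12615} - 1515} = \frac{23015}{- \frac{19144174}{12615}} = 23015 \left(- \frac{12615}{19144174}\right) = - \frac{290334225}{19144174}$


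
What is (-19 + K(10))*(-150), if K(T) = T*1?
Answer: 1350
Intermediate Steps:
K(T) = T
(-19 + K(10))*(-150) = (-19 + 10)*(-150) = -9*(-150) = 1350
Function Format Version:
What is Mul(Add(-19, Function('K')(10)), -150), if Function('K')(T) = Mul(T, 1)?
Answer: 1350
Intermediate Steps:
Function('K')(T) = T
Mul(Add(-19, Function('K')(10)), -150) = Mul(Add(-19, 10), -150) = Mul(-9, -150) = 1350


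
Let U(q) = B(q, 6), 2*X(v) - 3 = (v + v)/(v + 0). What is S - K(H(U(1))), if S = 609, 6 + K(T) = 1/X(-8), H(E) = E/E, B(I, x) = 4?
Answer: 3073/5 ≈ 614.60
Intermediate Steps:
X(v) = 5/2 (X(v) = 3/2 + ((v + v)/(v + 0))/2 = 3/2 + ((2*v)/v)/2 = 3/2 + (1/2)*2 = 3/2 + 1 = 5/2)
U(q) = 4
H(E) = 1
K(T) = -28/5 (K(T) = -6 + 1/(5/2) = -6 + 2/5 = -28/5)
S - K(H(U(1))) = 609 - 1*(-28/5) = 609 + 28/5 = 3073/5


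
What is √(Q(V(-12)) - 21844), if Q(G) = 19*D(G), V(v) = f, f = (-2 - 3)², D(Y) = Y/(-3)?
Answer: I*√198021/3 ≈ 148.33*I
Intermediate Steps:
D(Y) = -Y/3 (D(Y) = Y*(-⅓) = -Y/3)
f = 25 (f = (-5)² = 25)
V(v) = 25
Q(G) = -19*G/3 (Q(G) = 19*(-G/3) = -19*G/3)
√(Q(V(-12)) - 21844) = √(-19/3*25 - 21844) = √(-475/3 - 21844) = √(-66007/3) = I*√198021/3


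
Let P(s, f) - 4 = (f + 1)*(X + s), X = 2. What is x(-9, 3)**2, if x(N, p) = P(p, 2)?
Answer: 361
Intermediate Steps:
P(s, f) = 4 + (1 + f)*(2 + s) (P(s, f) = 4 + (f + 1)*(2 + s) = 4 + (1 + f)*(2 + s))
x(N, p) = 10 + 3*p (x(N, p) = 6 + p + 2*2 + 2*p = 6 + p + 4 + 2*p = 10 + 3*p)
x(-9, 3)**2 = (10 + 3*3)**2 = (10 + 9)**2 = 19**2 = 361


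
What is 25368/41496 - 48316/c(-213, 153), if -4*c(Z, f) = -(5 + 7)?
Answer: -11933599/741 ≈ -16105.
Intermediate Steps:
c(Z, f) = 3 (c(Z, f) = -(-1)*(5 + 7)/4 = -(-1)*12/4 = -¼*(-12) = 3)
25368/41496 - 48316/c(-213, 153) = 25368/41496 - 48316/3 = 25368*(1/41496) - 48316*⅓ = 151/247 - 48316/3 = -11933599/741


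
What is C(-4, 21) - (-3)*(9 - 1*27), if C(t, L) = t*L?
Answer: -138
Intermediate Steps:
C(t, L) = L*t
C(-4, 21) - (-3)*(9 - 1*27) = 21*(-4) - (-3)*(9 - 1*27) = -84 - (-3)*(9 - 27) = -84 - (-3)*(-18) = -84 - 1*54 = -84 - 54 = -138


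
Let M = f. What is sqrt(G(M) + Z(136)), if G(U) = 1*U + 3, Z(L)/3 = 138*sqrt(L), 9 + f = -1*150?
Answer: 2*sqrt(-39 + 207*sqrt(34)) ≈ 68.352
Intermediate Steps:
f = -159 (f = -9 - 1*150 = -9 - 150 = -159)
Z(L) = 414*sqrt(L) (Z(L) = 3*(138*sqrt(L)) = 414*sqrt(L))
M = -159
G(U) = 3 + U (G(U) = U + 3 = 3 + U)
sqrt(G(M) + Z(136)) = sqrt((3 - 159) + 414*sqrt(136)) = sqrt(-156 + 414*(2*sqrt(34))) = sqrt(-156 + 828*sqrt(34))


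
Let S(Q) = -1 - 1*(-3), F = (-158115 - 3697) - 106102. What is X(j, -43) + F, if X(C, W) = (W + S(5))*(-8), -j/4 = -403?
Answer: -267586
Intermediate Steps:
j = 1612 (j = -4*(-403) = 1612)
F = -267914 (F = -161812 - 106102 = -267914)
S(Q) = 2 (S(Q) = -1 + 3 = 2)
X(C, W) = -16 - 8*W (X(C, W) = (W + 2)*(-8) = (2 + W)*(-8) = -16 - 8*W)
X(j, -43) + F = (-16 - 8*(-43)) - 267914 = (-16 + 344) - 267914 = 328 - 267914 = -267586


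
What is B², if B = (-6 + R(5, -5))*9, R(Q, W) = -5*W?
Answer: 29241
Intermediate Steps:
B = 171 (B = (-6 - 5*(-5))*9 = (-6 + 25)*9 = 19*9 = 171)
B² = 171² = 29241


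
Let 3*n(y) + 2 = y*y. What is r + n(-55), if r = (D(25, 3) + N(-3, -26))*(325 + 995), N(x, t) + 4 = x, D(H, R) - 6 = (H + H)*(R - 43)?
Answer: -7920937/3 ≈ -2.6403e+6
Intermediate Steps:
D(H, R) = 6 + 2*H*(-43 + R) (D(H, R) = 6 + (H + H)*(R - 43) = 6 + (2*H)*(-43 + R) = 6 + 2*H*(-43 + R))
N(x, t) = -4 + x
n(y) = -⅔ + y²/3 (n(y) = -⅔ + (y*y)/3 = -⅔ + y²/3)
r = -2641320 (r = ((6 - 86*25 + 2*25*3) + (-4 - 3))*(325 + 995) = ((6 - 2150 + 150) - 7)*1320 = (-1994 - 7)*1320 = -2001*1320 = -2641320)
r + n(-55) = -2641320 + (-⅔ + (⅓)*(-55)²) = -2641320 + (-⅔ + (⅓)*3025) = -2641320 + (-⅔ + 3025/3) = -2641320 + 3023/3 = -7920937/3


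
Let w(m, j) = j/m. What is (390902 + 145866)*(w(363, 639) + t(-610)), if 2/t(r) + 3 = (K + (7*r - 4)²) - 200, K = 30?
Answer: 2088484084662208/2210295263 ≈ 9.4489e+5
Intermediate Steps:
t(r) = 2/(-173 + (-4 + 7*r)²) (t(r) = 2/(-3 + ((30 + (7*r - 4)²) - 200)) = 2/(-3 + ((30 + (-4 + 7*r)²) - 200)) = 2/(-3 + (-170 + (-4 + 7*r)²)) = 2/(-173 + (-4 + 7*r)²))
(390902 + 145866)*(w(363, 639) + t(-610)) = (390902 + 145866)*(639/363 + 2/(-173 + (-4 + 7*(-610))²)) = 536768*(639*(1/363) + 2/(-173 + (-4 - 4270)²)) = 536768*(213/121 + 2/(-173 + (-4274)²)) = 536768*(213/121 + 2/(-173 + 18267076)) = 536768*(213/121 + 2/18266903) = 536768*(3890850581/2210295263) = 2088484084662208/2210295263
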